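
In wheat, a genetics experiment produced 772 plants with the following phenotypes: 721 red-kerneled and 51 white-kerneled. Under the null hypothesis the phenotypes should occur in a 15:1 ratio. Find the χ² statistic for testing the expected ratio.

Total ratio parts = 16. Expected numbers out of 772:
  red-kerneled: 772 × 15/16 = 723.75
  white-kerneled: 772 × 1/16 = 48.25
χ² = Σ (O − E)² / E
  red-kerneled: (721 − 723.75)² / 723.75 = 0.0104
  white-kerneled: (51 − 48.25)² / 48.25 = 0.1567
χ² = 0.0104 + 0.1567 = 0.1671 ≈ 0.167

0.167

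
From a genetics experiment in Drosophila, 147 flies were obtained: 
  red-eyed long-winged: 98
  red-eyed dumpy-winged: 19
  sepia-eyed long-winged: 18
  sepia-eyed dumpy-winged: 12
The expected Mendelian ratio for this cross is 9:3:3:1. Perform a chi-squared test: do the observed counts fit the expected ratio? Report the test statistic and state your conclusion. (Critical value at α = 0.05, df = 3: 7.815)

The 9:3:3:1 ratio has 16 parts, so with N = 147 the expected counts are:
  red-eyed long-winged: 147 × 9/16 = 82.6875
  red-eyed dumpy-winged: 147 × 3/16 = 27.5625
  sepia-eyed long-winged: 147 × 3/16 = 27.5625
  sepia-eyed dumpy-winged: 147 × 1/16 = 9.1875
χ² = Σ (O − E)² / E
  red-eyed long-winged: (98 − 82.6875)² / 82.6875 = 2.8356
  red-eyed dumpy-winged: (19 − 27.5625)² / 27.5625 = 2.6600
  sepia-eyed long-winged: (18 − 27.5625)² / 27.5625 = 3.3176
  sepia-eyed dumpy-winged: (12 − 9.1875)² / 9.1875 = 0.8610
χ² = 2.8356 + 2.6600 + 3.3176 + 0.8610 = 9.6742 ≈ 9.674
Degrees of freedom = 4 − 1 = 3; critical value at α = 0.05 is 7.815.
Since 9.674 > 7.815, we reject the null hypothesis — the data do not fit the 9:3:3:1 ratio.

9.674; not consistent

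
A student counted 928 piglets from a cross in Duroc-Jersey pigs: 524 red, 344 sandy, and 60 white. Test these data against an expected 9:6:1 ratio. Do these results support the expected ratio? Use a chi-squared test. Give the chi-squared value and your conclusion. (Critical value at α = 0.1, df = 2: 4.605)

0.123; consistent

The 9:6:1 ratio has 16 parts, so with N = 928 the expected counts are:
  red: 928 × 9/16 = 522
  sandy: 928 × 6/16 = 348
  white: 928 × 1/16 = 58
χ² = Σ (O − E)² / E
  red: (524 − 522)² / 522 = 0.0077
  sandy: (344 − 348)² / 348 = 0.0460
  white: (60 − 58)² / 58 = 0.0690
χ² = 0.0077 + 0.0460 + 0.0690 = 0.1227 ≈ 0.123
Degrees of freedom = 3 − 1 = 2; critical value at α = 0.1 is 4.605.
Since 0.123 < 4.605, we fail to reject the null hypothesis — the data are consistent with the 9:6:1 ratio.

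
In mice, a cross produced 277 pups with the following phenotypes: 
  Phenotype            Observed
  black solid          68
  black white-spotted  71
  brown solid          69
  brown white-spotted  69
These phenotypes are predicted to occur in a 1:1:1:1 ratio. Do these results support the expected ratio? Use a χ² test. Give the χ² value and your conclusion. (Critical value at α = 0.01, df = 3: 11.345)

0.069; consistent

The 1:1:1:1 ratio has 4 parts, so with N = 277 the expected counts are:
  black solid: 277 × 1/4 = 69.25
  black white-spotted: 277 × 1/4 = 69.25
  brown solid: 277 × 1/4 = 69.25
  brown white-spotted: 277 × 1/4 = 69.25
χ² = Σ (O − E)² / E
  black solid: (68 − 69.25)² / 69.25 = 0.0226
  black white-spotted: (71 − 69.25)² / 69.25 = 0.0442
  brown solid: (69 − 69.25)² / 69.25 = 0.0009
  brown white-spotted: (69 − 69.25)² / 69.25 = 0.0009
χ² = 0.0226 + 0.0442 + 0.0009 + 0.0009 = 0.0686 ≈ 0.069
Degrees of freedom = 4 − 1 = 3; critical value at α = 0.01 is 11.345.
Since 0.069 < 11.345, we fail to reject the null hypothesis — the data are consistent with the 1:1:1:1 ratio.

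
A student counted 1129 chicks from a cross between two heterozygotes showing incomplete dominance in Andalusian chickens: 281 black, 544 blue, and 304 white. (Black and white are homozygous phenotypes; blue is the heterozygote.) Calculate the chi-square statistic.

With incomplete dominance, a heterozygote × heterozygote cross gives a 1:2:1 phenotypic ratio.
Expected counts for N = 1129 under a 1:2:1 ratio (total parts = 4):
  black: 1129 × 1/4 = 282.25
  blue: 1129 × 2/4 = 564.5
  white: 1129 × 1/4 = 282.25
χ² = Σ (O − E)² / E
  black: (281 − 282.25)² / 282.25 = 0.0055
  blue: (544 − 564.5)² / 564.5 = 0.7445
  white: (304 − 282.25)² / 282.25 = 1.6760
χ² = 0.0055 + 0.7445 + 1.6760 = 2.426

2.426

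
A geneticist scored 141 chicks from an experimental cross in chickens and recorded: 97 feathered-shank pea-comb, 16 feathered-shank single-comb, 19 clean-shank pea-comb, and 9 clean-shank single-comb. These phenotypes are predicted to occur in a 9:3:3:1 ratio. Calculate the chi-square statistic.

Under the 9:3:3:1 hypothesis (Σ ratio = 16, N = 141):
  feathered-shank pea-comb: 141 × 9/16 = 79.3125
  feathered-shank single-comb: 141 × 3/16 = 26.4375
  clean-shank pea-comb: 141 × 3/16 = 26.4375
  clean-shank single-comb: 141 × 1/16 = 8.8125
χ² = Σ (O − E)² / E
  feathered-shank pea-comb: (97 − 79.3125)² / 79.3125 = 3.9445
  feathered-shank single-comb: (16 − 26.4375)² / 26.4375 = 4.1207
  clean-shank pea-comb: (19 − 26.4375)² / 26.4375 = 2.0923
  clean-shank single-comb: (9 − 8.8125)² / 8.8125 = 0.0040
χ² = 3.9445 + 4.1207 + 2.0923 + 0.0040 = 10.1615 ≈ 10.162

10.162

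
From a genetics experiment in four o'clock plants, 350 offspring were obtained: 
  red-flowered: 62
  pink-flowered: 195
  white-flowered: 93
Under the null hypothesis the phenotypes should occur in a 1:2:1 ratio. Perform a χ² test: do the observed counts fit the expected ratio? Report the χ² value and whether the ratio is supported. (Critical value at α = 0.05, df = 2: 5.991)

The 1:2:1 ratio has 4 parts, so with N = 350 the expected counts are:
  red-flowered: 350 × 1/4 = 87.5
  pink-flowered: 350 × 2/4 = 175
  white-flowered: 350 × 1/4 = 87.5
χ² = Σ (O − E)² / E
  red-flowered: (62 − 87.5)² / 87.5 = 7.4314
  pink-flowered: (195 − 175)² / 175 = 2.2857
  white-flowered: (93 − 87.5)² / 87.5 = 0.3457
χ² = 7.4314 + 2.2857 + 0.3457 = 10.0628 ≈ 10.063
Degrees of freedom = 3 − 1 = 2; critical value at α = 0.05 is 5.991.
Since 10.063 > 5.991, we reject the null hypothesis — the data do not fit the 1:2:1 ratio.

10.063; not consistent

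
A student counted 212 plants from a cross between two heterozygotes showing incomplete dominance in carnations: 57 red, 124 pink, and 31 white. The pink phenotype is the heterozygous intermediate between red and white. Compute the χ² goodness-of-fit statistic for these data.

With incomplete dominance, a heterozygote × heterozygote cross gives a 1:2:1 phenotypic ratio.
Expected counts for N = 212 under a 1:2:1 ratio (total parts = 4):
  red: 212 × 1/4 = 53
  pink: 212 × 2/4 = 106
  white: 212 × 1/4 = 53
χ² = Σ (O − E)² / E
  red: (57 − 53)² / 53 = 0.3019
  pink: (124 − 106)² / 106 = 3.0566
  white: (31 − 53)² / 53 = 9.1321
χ² = 0.3019 + 3.0566 + 9.1321 = 12.4906 ≈ 12.491

12.491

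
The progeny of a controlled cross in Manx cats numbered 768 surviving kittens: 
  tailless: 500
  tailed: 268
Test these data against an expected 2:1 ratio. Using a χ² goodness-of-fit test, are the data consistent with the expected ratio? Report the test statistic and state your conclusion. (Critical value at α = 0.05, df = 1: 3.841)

0.844; consistent

Expected counts for N = 768 under a 2:1 ratio (total parts = 3):
  tailless: 768 × 2/3 = 512
  tailed: 768 × 1/3 = 256
χ² = Σ (O − E)² / E
  tailless: (500 − 512)² / 512 = 0.2812
  tailed: (268 − 256)² / 256 = 0.5625
χ² = 0.2812 + 0.5625 = 0.8437 ≈ 0.844
Degrees of freedom = 2 − 1 = 1; critical value at α = 0.05 is 3.841.
Since 0.844 < 3.841, we fail to reject the null hypothesis — the data are consistent with the 2:1 ratio.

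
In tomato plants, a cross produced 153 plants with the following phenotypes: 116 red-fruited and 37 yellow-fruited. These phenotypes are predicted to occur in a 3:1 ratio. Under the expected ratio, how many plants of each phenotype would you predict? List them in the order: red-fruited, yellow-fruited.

114.75, 38.25

Expected counts for N = 153 under a 3:1 ratio (total parts = 4):
  red-fruited: 153 × 3/4 = 114.75
  yellow-fruited: 153 × 1/4 = 38.25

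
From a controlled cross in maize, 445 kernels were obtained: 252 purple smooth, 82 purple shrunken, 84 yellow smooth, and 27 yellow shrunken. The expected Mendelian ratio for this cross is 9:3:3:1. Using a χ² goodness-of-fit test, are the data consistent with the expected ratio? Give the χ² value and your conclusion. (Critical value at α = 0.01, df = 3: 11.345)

0.064; consistent

Under the 9:3:3:1 hypothesis (Σ ratio = 16, N = 445):
  purple smooth: 445 × 9/16 = 250.3125
  purple shrunken: 445 × 3/16 = 83.4375
  yellow smooth: 445 × 3/16 = 83.4375
  yellow shrunken: 445 × 1/16 = 27.8125
χ² = Σ (O − E)² / E
  purple smooth: (252 − 250.3125)² / 250.3125 = 0.0114
  purple shrunken: (82 − 83.4375)² / 83.4375 = 0.0248
  yellow smooth: (84 − 83.4375)² / 83.4375 = 0.0038
  yellow shrunken: (27 − 27.8125)² / 27.8125 = 0.0237
χ² = 0.0114 + 0.0248 + 0.0038 + 0.0237 = 0.0637 ≈ 0.064
Degrees of freedom = 4 − 1 = 3; critical value at α = 0.01 is 11.345.
Since 0.064 < 11.345, we fail to reject the null hypothesis — the data are consistent with the 9:3:3:1 ratio.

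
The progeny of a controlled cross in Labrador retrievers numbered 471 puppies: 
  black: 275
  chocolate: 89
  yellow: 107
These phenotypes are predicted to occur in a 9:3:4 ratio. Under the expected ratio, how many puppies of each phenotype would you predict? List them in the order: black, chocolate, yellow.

Under the 9:3:4 hypothesis (Σ ratio = 16, N = 471):
  black: 471 × 9/16 = 264.9375
  chocolate: 471 × 3/16 = 88.3125
  yellow: 471 × 4/16 = 117.75

264.9375, 88.3125, 117.75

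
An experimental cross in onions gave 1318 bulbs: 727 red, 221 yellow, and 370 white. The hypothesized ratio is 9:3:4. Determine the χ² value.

8.019

Expected counts for N = 1318 under a 9:3:4 ratio (total parts = 16):
  red: 1318 × 9/16 = 741.375
  yellow: 1318 × 3/16 = 247.125
  white: 1318 × 4/16 = 329.5
χ² = Σ (O − E)² / E
  red: (727 − 741.375)² / 741.375 = 0.2787
  yellow: (221 − 247.125)² / 247.125 = 2.7618
  white: (370 − 329.5)² / 329.5 = 4.9780
χ² = 0.2787 + 2.7618 + 4.9780 = 8.0185 ≈ 8.019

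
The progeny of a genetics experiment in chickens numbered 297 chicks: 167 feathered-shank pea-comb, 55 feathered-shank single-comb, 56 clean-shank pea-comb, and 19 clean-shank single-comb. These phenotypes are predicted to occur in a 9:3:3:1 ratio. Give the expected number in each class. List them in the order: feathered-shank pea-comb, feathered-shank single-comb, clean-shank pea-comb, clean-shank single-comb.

167.0625, 55.6875, 55.6875, 18.5625

Under the 9:3:3:1 hypothesis (Σ ratio = 16, N = 297):
  feathered-shank pea-comb: 297 × 9/16 = 167.0625
  feathered-shank single-comb: 297 × 3/16 = 55.6875
  clean-shank pea-comb: 297 × 3/16 = 55.6875
  clean-shank single-comb: 297 × 1/16 = 18.5625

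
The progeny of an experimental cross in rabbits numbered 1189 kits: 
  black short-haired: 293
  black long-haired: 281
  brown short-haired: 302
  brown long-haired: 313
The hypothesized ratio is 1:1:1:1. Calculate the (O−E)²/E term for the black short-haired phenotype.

The 1:1:1:1 ratio has 4 parts, so with N = 1189 the expected counts are:
  black short-haired: 1189 × 1/4 = 297.25
  black long-haired: 1189 × 1/4 = 297.25
  brown short-haired: 1189 × 1/4 = 297.25
  brown long-haired: 1189 × 1/4 = 297.25
Contribution of black short-haired: (293 − 297.25)² / 297.25 = 0.0608

0.061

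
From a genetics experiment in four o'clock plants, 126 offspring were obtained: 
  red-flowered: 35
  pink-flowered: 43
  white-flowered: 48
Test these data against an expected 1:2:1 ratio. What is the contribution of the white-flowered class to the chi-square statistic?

8.643

Total ratio parts = 4. Expected numbers out of 126:
  red-flowered: 126 × 1/4 = 31.5
  pink-flowered: 126 × 2/4 = 63
  white-flowered: 126 × 1/4 = 31.5
Contribution of white-flowered: (48 − 31.5)² / 31.5 = 8.6429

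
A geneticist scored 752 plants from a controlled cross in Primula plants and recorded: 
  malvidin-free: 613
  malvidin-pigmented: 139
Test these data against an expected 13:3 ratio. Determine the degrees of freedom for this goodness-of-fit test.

1

A goodness-of-fit test with 2 phenotype classes has df = 2 − 1 = 1.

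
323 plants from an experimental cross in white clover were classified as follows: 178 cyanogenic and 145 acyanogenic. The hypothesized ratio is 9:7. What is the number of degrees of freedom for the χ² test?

1

A goodness-of-fit test with 2 phenotype classes has df = 2 − 1 = 1.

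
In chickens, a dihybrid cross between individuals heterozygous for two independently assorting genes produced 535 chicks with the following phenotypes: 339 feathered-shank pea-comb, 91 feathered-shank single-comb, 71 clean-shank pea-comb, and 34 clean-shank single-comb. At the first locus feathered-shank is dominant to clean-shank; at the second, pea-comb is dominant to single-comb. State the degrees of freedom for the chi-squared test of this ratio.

A dihybrid F₂ with independent assortment and complete dominance at both loci gives a 9:3:3:1 phenotypic ratio.
A goodness-of-fit test with 4 phenotype classes has df = 4 − 1 = 3.

3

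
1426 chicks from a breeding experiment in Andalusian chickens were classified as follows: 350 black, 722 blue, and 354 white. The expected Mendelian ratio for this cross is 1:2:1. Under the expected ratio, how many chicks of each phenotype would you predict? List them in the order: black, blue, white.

Expected counts for N = 1426 under a 1:2:1 ratio (total parts = 4):
  black: 1426 × 1/4 = 356.5
  blue: 1426 × 2/4 = 713
  white: 1426 × 1/4 = 356.5

356.5, 713, 356.5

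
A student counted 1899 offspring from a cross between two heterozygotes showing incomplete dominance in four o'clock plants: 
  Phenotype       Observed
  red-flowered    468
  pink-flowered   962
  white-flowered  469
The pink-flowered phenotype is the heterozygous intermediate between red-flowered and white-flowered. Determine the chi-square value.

With incomplete dominance, a heterozygote × heterozygote cross gives a 1:2:1 phenotypic ratio.
Expected counts for N = 1899 under a 1:2:1 ratio (total parts = 4):
  red-flowered: 1899 × 1/4 = 474.75
  pink-flowered: 1899 × 2/4 = 949.5
  white-flowered: 1899 × 1/4 = 474.75
χ² = Σ (O − E)² / E
  red-flowered: (468 − 474.75)² / 474.75 = 0.0960
  pink-flowered: (962 − 949.5)² / 949.5 = 0.1646
  white-flowered: (469 − 474.75)² / 474.75 = 0.0696
χ² = 0.0960 + 0.1646 + 0.0696 = 0.3302 ≈ 0.330

0.330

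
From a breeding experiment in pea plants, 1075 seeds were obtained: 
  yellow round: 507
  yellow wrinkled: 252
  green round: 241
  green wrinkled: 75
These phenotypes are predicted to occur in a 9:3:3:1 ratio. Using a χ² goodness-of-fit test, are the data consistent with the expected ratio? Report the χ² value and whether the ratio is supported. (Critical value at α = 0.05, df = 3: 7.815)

Total ratio parts = 16. Expected numbers out of 1075:
  yellow round: 1075 × 9/16 = 604.6875
  yellow wrinkled: 1075 × 3/16 = 201.5625
  green round: 1075 × 3/16 = 201.5625
  green wrinkled: 1075 × 1/16 = 67.1875
χ² = Σ (O − E)² / E
  yellow round: (507 − 604.6875)² / 604.6875 = 15.7815
  yellow wrinkled: (252 − 201.5625)² / 201.5625 = 12.6211
  green round: (241 − 201.5625)² / 201.5625 = 7.7163
  green wrinkled: (75 − 67.1875)² / 67.1875 = 0.9084
χ² = 15.7815 + 12.6211 + 7.7163 + 0.9084 = 37.0273 ≈ 37.027
Degrees of freedom = 4 − 1 = 3; critical value at α = 0.05 is 7.815.
Since 37.027 > 7.815, we reject the null hypothesis — the data do not fit the 9:3:3:1 ratio.

37.027; not consistent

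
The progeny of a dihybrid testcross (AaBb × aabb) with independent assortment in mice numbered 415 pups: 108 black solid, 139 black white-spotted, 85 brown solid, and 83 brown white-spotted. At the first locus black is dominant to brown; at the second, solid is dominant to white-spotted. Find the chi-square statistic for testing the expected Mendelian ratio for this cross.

A dihybrid testcross with independent assortment gives a 1:1:1:1 ratio.
Expected counts for N = 415 under a 1:1:1:1 ratio (total parts = 4):
  black solid: 415 × 1/4 = 103.75
  black white-spotted: 415 × 1/4 = 103.75
  brown solid: 415 × 1/4 = 103.75
  brown white-spotted: 415 × 1/4 = 103.75
χ² = Σ (O − E)² / E
  black solid: (108 − 103.75)² / 103.75 = 0.1741
  black white-spotted: (139 − 103.75)² / 103.75 = 11.9765
  brown solid: (85 − 103.75)² / 103.75 = 3.3886
  brown white-spotted: (83 − 103.75)² / 103.75 = 4.1500
χ² = 0.1741 + 11.9765 + 3.3886 + 4.1500 = 19.6892 ≈ 19.689

19.689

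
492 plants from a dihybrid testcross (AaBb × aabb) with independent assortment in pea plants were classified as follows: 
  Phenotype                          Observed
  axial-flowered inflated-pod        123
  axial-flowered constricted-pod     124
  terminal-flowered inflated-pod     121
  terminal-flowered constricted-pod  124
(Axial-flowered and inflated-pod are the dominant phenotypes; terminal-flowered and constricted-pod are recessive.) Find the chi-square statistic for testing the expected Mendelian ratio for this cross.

A dihybrid testcross with independent assortment gives a 1:1:1:1 ratio.
The 1:1:1:1 ratio has 4 parts, so with N = 492 the expected counts are:
  axial-flowered inflated-pod: 492 × 1/4 = 123
  axial-flowered constricted-pod: 492 × 1/4 = 123
  terminal-flowered inflated-pod: 492 × 1/4 = 123
  terminal-flowered constricted-pod: 492 × 1/4 = 123
χ² = Σ (O − E)² / E
  axial-flowered inflated-pod: (123 − 123)² / 123 = 0.0000
  axial-flowered constricted-pod: (124 − 123)² / 123 = 0.0081
  terminal-flowered inflated-pod: (121 − 123)² / 123 = 0.0325
  terminal-flowered constricted-pod: (124 − 123)² / 123 = 0.0081
χ² = 0.0000 + 0.0081 + 0.0325 + 0.0081 = 0.0487 ≈ 0.049

0.049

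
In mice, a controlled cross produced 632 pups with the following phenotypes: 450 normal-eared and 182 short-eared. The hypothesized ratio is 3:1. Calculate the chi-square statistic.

4.861

Expected counts for N = 632 under a 3:1 ratio (total parts = 4):
  normal-eared: 632 × 3/4 = 474
  short-eared: 632 × 1/4 = 158
χ² = Σ (O − E)² / E
  normal-eared: (450 − 474)² / 474 = 1.2152
  short-eared: (182 − 158)² / 158 = 3.6456
χ² = 1.2152 + 3.6456 = 4.8608 ≈ 4.861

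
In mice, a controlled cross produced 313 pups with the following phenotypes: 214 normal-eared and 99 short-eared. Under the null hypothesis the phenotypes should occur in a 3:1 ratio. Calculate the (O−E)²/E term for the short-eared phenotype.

5.502

Total ratio parts = 4. Expected numbers out of 313:
  normal-eared: 313 × 3/4 = 234.75
  short-eared: 313 × 1/4 = 78.25
Contribution of short-eared: (99 − 78.25)² / 78.25 = 5.5024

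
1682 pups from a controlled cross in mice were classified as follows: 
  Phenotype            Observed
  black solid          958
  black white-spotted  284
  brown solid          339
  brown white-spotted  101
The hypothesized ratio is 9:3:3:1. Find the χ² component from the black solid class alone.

The 9:3:3:1 ratio has 16 parts, so with N = 1682 the expected counts are:
  black solid: 1682 × 9/16 = 946.125
  black white-spotted: 1682 × 3/16 = 315.375
  brown solid: 1682 × 3/16 = 315.375
  brown white-spotted: 1682 × 1/16 = 105.125
Contribution of black solid: (958 − 946.125)² / 946.125 = 0.1490

0.149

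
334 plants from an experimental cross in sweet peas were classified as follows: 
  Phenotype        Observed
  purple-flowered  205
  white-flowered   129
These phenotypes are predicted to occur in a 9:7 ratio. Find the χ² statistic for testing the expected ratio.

3.568

Under the 9:7 hypothesis (Σ ratio = 16, N = 334):
  purple-flowered: 334 × 9/16 = 187.875
  white-flowered: 334 × 7/16 = 146.125
χ² = Σ (O − E)² / E
  purple-flowered: (205 − 187.875)² / 187.875 = 1.5610
  white-flowered: (129 − 146.125)² / 146.125 = 2.0070
χ² = 1.5610 + 2.0070 = 3.568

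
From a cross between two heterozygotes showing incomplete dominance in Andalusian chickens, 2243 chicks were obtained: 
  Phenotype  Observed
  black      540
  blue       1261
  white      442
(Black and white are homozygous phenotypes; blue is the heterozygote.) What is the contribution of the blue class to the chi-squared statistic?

With incomplete dominance, a heterozygote × heterozygote cross gives a 1:2:1 phenotypic ratio.
Total ratio parts = 4. Expected numbers out of 2243:
  black: 2243 × 1/4 = 560.75
  blue: 2243 × 2/4 = 1121.5
  white: 2243 × 1/4 = 560.75
Contribution of blue: (1261 − 1121.5)² / 1121.5 = 17.3520

17.352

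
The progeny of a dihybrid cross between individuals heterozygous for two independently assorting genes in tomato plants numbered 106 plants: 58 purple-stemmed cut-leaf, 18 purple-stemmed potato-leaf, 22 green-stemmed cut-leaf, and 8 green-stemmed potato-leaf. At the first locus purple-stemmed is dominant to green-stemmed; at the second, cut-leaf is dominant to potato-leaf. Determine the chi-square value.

0.734

A dihybrid F₂ with independent assortment and complete dominance at both loci gives a 9:3:3:1 phenotypic ratio.
Total ratio parts = 16. Expected numbers out of 106:
  purple-stemmed cut-leaf: 106 × 9/16 = 59.625
  purple-stemmed potato-leaf: 106 × 3/16 = 19.875
  green-stemmed cut-leaf: 106 × 3/16 = 19.875
  green-stemmed potato-leaf: 106 × 1/16 = 6.625
χ² = Σ (O − E)² / E
  purple-stemmed cut-leaf: (58 − 59.625)² / 59.625 = 0.0443
  purple-stemmed potato-leaf: (18 − 19.875)² / 19.875 = 0.1769
  green-stemmed cut-leaf: (22 − 19.875)² / 19.875 = 0.2272
  green-stemmed potato-leaf: (8 − 6.625)² / 6.625 = 0.2854
χ² = 0.0443 + 0.1769 + 0.2272 + 0.2854 = 0.7338 ≈ 0.734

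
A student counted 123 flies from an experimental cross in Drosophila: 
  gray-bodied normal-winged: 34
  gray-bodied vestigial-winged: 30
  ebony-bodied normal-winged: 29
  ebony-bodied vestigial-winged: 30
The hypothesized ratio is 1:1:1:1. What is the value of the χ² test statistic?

The 1:1:1:1 ratio has 4 parts, so with N = 123 the expected counts are:
  gray-bodied normal-winged: 123 × 1/4 = 30.75
  gray-bodied vestigial-winged: 123 × 1/4 = 30.75
  ebony-bodied normal-winged: 123 × 1/4 = 30.75
  ebony-bodied vestigial-winged: 123 × 1/4 = 30.75
χ² = Σ (O − E)² / E
  gray-bodied normal-winged: (34 − 30.75)² / 30.75 = 0.3435
  gray-bodied vestigial-winged: (30 − 30.75)² / 30.75 = 0.0183
  ebony-bodied normal-winged: (29 − 30.75)² / 30.75 = 0.0996
  ebony-bodied vestigial-winged: (30 − 30.75)² / 30.75 = 0.0183
χ² = 0.3435 + 0.0183 + 0.0996 + 0.0183 = 0.4797 ≈ 0.480

0.480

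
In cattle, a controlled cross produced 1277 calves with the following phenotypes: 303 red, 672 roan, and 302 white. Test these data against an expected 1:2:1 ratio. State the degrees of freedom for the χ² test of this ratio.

2

A goodness-of-fit test with 3 phenotype classes has df = 3 − 1 = 2.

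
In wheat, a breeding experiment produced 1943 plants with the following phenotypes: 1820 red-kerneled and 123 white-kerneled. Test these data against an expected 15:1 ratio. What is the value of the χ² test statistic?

Under the 15:1 hypothesis (Σ ratio = 16, N = 1943):
  red-kerneled: 1943 × 15/16 = 1821.5625
  white-kerneled: 1943 × 1/16 = 121.4375
χ² = Σ (O − E)² / E
  red-kerneled: (1820 − 1821.5625)² / 1821.5625 = 0.0013
  white-kerneled: (123 − 121.4375)² / 121.4375 = 0.0201
χ² = 0.0013 + 0.0201 = 0.0214 ≈ 0.021

0.021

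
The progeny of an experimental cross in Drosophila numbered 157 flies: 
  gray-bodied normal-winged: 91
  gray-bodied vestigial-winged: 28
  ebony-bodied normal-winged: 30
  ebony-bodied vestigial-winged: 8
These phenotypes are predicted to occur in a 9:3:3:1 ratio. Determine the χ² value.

Expected counts for N = 157 under a 9:3:3:1 ratio (total parts = 16):
  gray-bodied normal-winged: 157 × 9/16 = 88.3125
  gray-bodied vestigial-winged: 157 × 3/16 = 29.4375
  ebony-bodied normal-winged: 157 × 3/16 = 29.4375
  ebony-bodied vestigial-winged: 157 × 1/16 = 9.8125
χ² = Σ (O − E)² / E
  gray-bodied normal-winged: (91 − 88.3125)² / 88.3125 = 0.0818
  gray-bodied vestigial-winged: (28 − 29.4375)² / 29.4375 = 0.0702
  ebony-bodied normal-winged: (30 − 29.4375)² / 29.4375 = 0.0107
  ebony-bodied vestigial-winged: (8 − 9.8125)² / 9.8125 = 0.3348
χ² = 0.0818 + 0.0702 + 0.0107 + 0.3348 = 0.4975 ≈ 0.498

0.498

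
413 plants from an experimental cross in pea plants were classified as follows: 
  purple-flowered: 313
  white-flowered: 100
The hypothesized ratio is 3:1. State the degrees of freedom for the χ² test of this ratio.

1

A goodness-of-fit test with 2 phenotype classes has df = 2 − 1 = 1.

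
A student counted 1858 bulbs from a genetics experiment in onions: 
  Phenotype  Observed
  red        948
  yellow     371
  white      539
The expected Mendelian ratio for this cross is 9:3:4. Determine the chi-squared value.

Under the 9:3:4 hypothesis (Σ ratio = 16, N = 1858):
  red: 1858 × 9/16 = 1045.125
  yellow: 1858 × 3/16 = 348.375
  white: 1858 × 4/16 = 464.5
χ² = Σ (O − E)² / E
  red: (948 − 1045.125)² / 1045.125 = 9.0260
  yellow: (371 − 348.375)² / 348.375 = 1.4694
  white: (539 − 464.5)² / 464.5 = 11.9489
χ² = 9.0260 + 1.4694 + 11.9489 = 22.4443 ≈ 22.444

22.444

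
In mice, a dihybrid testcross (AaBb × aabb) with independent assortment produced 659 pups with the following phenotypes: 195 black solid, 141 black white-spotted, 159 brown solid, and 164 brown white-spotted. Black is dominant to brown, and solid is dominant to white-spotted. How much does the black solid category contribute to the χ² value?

5.554

A dihybrid testcross with independent assortment gives a 1:1:1:1 ratio.
Total ratio parts = 4. Expected numbers out of 659:
  black solid: 659 × 1/4 = 164.75
  black white-spotted: 659 × 1/4 = 164.75
  brown solid: 659 × 1/4 = 164.75
  brown white-spotted: 659 × 1/4 = 164.75
Contribution of black solid: (195 − 164.75)² / 164.75 = 5.5542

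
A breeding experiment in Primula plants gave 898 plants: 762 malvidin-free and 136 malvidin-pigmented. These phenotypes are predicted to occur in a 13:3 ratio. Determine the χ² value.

Under the 13:3 hypothesis (Σ ratio = 16, N = 898):
  malvidin-free: 898 × 13/16 = 729.625
  malvidin-pigmented: 898 × 3/16 = 168.375
χ² = Σ (O − E)² / E
  malvidin-free: (762 − 729.625)² / 729.625 = 1.4365
  malvidin-pigmented: (136 − 168.375)² / 168.375 = 6.2250
χ² = 1.4365 + 6.2250 = 7.6615 ≈ 7.662

7.662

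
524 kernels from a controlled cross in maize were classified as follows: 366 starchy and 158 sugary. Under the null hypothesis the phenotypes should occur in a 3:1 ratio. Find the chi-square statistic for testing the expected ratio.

Expected counts for N = 524 under a 3:1 ratio (total parts = 4):
  starchy: 524 × 3/4 = 393
  sugary: 524 × 1/4 = 131
χ² = Σ (O − E)² / E
  starchy: (366 − 393)² / 393 = 1.8550
  sugary: (158 − 131)² / 131 = 5.5649
χ² = 1.8550 + 5.5649 = 7.4199 ≈ 7.420

7.420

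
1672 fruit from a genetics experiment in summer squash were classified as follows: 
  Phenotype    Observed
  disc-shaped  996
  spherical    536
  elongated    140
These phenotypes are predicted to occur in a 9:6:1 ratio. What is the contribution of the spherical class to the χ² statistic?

13.207

The 9:6:1 ratio has 16 parts, so with N = 1672 the expected counts are:
  disc-shaped: 1672 × 9/16 = 940.5
  spherical: 1672 × 6/16 = 627
  elongated: 1672 × 1/16 = 104.5
Contribution of spherical: (536 − 627)² / 627 = 13.2073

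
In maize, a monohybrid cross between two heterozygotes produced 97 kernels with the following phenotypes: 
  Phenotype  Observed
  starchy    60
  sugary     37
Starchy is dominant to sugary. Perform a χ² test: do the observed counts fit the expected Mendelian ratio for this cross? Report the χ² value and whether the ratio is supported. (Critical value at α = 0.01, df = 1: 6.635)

8.938; not consistent

For a monohybrid cross between heterozygotes with complete dominance, the expected phenotypic ratio is 3:1.
The 3:1 ratio has 4 parts, so with N = 97 the expected counts are:
  starchy: 97 × 3/4 = 72.75
  sugary: 97 × 1/4 = 24.25
χ² = Σ (O − E)² / E
  starchy: (60 − 72.75)² / 72.75 = 2.2345
  sugary: (37 − 24.25)² / 24.25 = 6.7036
χ² = 2.2345 + 6.7036 = 8.9381 ≈ 8.938
Degrees of freedom = 2 − 1 = 1; critical value at α = 0.01 is 6.635.
Since 8.938 > 6.635, we reject the null hypothesis — the data do not fit the 3:1 ratio.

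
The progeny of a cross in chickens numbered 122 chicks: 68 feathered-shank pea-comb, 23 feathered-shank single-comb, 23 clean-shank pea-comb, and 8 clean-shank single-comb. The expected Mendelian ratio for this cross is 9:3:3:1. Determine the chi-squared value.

0.026

Total ratio parts = 16. Expected numbers out of 122:
  feathered-shank pea-comb: 122 × 9/16 = 68.625
  feathered-shank single-comb: 122 × 3/16 = 22.875
  clean-shank pea-comb: 122 × 3/16 = 22.875
  clean-shank single-comb: 122 × 1/16 = 7.625
χ² = Σ (O − E)² / E
  feathered-shank pea-comb: (68 − 68.625)² / 68.625 = 0.0057
  feathered-shank single-comb: (23 − 22.875)² / 22.875 = 0.0007
  clean-shank pea-comb: (23 − 22.875)² / 22.875 = 0.0007
  clean-shank single-comb: (8 − 7.625)² / 7.625 = 0.0184
χ² = 0.0057 + 0.0007 + 0.0007 + 0.0184 = 0.0255 ≈ 0.026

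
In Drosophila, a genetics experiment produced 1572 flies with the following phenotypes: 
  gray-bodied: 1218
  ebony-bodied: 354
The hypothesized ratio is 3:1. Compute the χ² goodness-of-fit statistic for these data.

5.160

Expected counts for N = 1572 under a 3:1 ratio (total parts = 4):
  gray-bodied: 1572 × 3/4 = 1179
  ebony-bodied: 1572 × 1/4 = 393
χ² = Σ (O − E)² / E
  gray-bodied: (1218 − 1179)² / 1179 = 1.2901
  ebony-bodied: (354 − 393)² / 393 = 3.8702
χ² = 1.2901 + 3.8702 = 5.1603 ≈ 5.160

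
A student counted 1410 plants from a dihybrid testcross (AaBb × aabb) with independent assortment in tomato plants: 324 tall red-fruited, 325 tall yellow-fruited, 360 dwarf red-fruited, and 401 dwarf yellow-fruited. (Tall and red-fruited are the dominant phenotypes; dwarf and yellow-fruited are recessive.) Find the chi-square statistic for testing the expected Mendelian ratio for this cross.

A dihybrid testcross with independent assortment gives a 1:1:1:1 ratio.
Expected counts for N = 1410 under a 1:1:1:1 ratio (total parts = 4):
  tall red-fruited: 1410 × 1/4 = 352.5
  tall yellow-fruited: 1410 × 1/4 = 352.5
  dwarf red-fruited: 1410 × 1/4 = 352.5
  dwarf yellow-fruited: 1410 × 1/4 = 352.5
χ² = Σ (O − E)² / E
  tall red-fruited: (324 − 352.5)² / 352.5 = 2.3043
  tall yellow-fruited: (325 − 352.5)² / 352.5 = 2.1454
  dwarf red-fruited: (360 − 352.5)² / 352.5 = 0.1596
  dwarf yellow-fruited: (401 − 352.5)² / 352.5 = 6.6730
χ² = 2.3043 + 2.1454 + 0.1596 + 6.6730 = 11.2823 ≈ 11.282

11.282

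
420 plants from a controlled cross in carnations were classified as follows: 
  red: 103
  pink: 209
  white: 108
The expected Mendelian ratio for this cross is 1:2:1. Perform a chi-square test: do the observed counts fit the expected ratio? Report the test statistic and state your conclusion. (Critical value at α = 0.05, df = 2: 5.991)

Under the 1:2:1 hypothesis (Σ ratio = 4, N = 420):
  red: 420 × 1/4 = 105
  pink: 420 × 2/4 = 210
  white: 420 × 1/4 = 105
χ² = Σ (O − E)² / E
  red: (103 − 105)² / 105 = 0.0381
  pink: (209 − 210)² / 210 = 0.0048
  white: (108 − 105)² / 105 = 0.0857
χ² = 0.0381 + 0.0048 + 0.0857 = 0.1286 ≈ 0.129
Degrees of freedom = 3 − 1 = 2; critical value at α = 0.05 is 5.991.
Since 0.129 < 5.991, we fail to reject the null hypothesis — the data are consistent with the 1:2:1 ratio.

0.129; consistent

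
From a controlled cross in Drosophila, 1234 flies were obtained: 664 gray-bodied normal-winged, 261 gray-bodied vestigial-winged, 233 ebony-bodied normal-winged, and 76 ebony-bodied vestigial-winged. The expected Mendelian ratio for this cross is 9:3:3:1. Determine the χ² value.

5.128

Total ratio parts = 16. Expected numbers out of 1234:
  gray-bodied normal-winged: 1234 × 9/16 = 694.125
  gray-bodied vestigial-winged: 1234 × 3/16 = 231.375
  ebony-bodied normal-winged: 1234 × 3/16 = 231.375
  ebony-bodied vestigial-winged: 1234 × 1/16 = 77.125
χ² = Σ (O − E)² / E
  gray-bodied normal-winged: (664 − 694.125)² / 694.125 = 1.3074
  gray-bodied vestigial-winged: (261 − 231.375)² / 231.375 = 3.7932
  ebony-bodied normal-winged: (233 − 231.375)² / 231.375 = 0.0114
  ebony-bodied vestigial-winged: (76 − 77.125)² / 77.125 = 0.0164
χ² = 1.3074 + 3.7932 + 0.0114 + 0.0164 = 5.1284 ≈ 5.128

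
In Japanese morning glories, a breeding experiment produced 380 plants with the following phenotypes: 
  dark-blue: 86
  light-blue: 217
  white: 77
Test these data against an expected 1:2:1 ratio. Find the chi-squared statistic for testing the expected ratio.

Expected counts for N = 380 under a 1:2:1 ratio (total parts = 4):
  dark-blue: 380 × 1/4 = 95
  light-blue: 380 × 2/4 = 190
  white: 380 × 1/4 = 95
χ² = Σ (O − E)² / E
  dark-blue: (86 − 95)² / 95 = 0.8526
  light-blue: (217 − 190)² / 190 = 3.8368
  white: (77 − 95)² / 95 = 3.4105
χ² = 0.8526 + 3.8368 + 3.4105 = 8.0999 ≈ 8.100

8.100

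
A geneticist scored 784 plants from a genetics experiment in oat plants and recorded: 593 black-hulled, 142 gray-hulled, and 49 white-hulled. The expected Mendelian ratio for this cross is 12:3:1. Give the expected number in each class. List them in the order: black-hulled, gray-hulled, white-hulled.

588, 147, 49

The 12:3:1 ratio has 16 parts, so with N = 784 the expected counts are:
  black-hulled: 784 × 12/16 = 588
  gray-hulled: 784 × 3/16 = 147
  white-hulled: 784 × 1/16 = 49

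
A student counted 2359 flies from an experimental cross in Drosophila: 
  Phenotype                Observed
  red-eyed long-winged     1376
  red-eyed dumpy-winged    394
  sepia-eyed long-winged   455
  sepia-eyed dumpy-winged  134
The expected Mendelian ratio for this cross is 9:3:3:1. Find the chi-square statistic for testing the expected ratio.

8.680

The 9:3:3:1 ratio has 16 parts, so with N = 2359 the expected counts are:
  red-eyed long-winged: 2359 × 9/16 = 1326.9375
  red-eyed dumpy-winged: 2359 × 3/16 = 442.3125
  sepia-eyed long-winged: 2359 × 3/16 = 442.3125
  sepia-eyed dumpy-winged: 2359 × 1/16 = 147.4375
χ² = Σ (O − E)² / E
  red-eyed long-winged: (1376 − 1326.9375)² / 1326.9375 = 1.8140
  red-eyed dumpy-winged: (394 − 442.3125)² / 442.3125 = 5.2770
  sepia-eyed long-winged: (455 − 442.3125)² / 442.3125 = 0.3639
  sepia-eyed dumpy-winged: (134 − 147.4375)² / 147.4375 = 1.2247
χ² = 1.8140 + 5.2770 + 0.3639 + 1.2247 = 8.6796 ≈ 8.680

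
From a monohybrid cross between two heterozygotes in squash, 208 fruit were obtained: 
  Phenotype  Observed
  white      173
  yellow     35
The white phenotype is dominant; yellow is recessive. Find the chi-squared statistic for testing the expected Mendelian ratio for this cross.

7.410

For a monohybrid cross between heterozygotes with complete dominance, the expected phenotypic ratio is 3:1.
The 3:1 ratio has 4 parts, so with N = 208 the expected counts are:
  white: 208 × 3/4 = 156
  yellow: 208 × 1/4 = 52
χ² = Σ (O − E)² / E
  white: (173 − 156)² / 156 = 1.8526
  yellow: (35 − 52)² / 52 = 5.5577
χ² = 1.8526 + 5.5577 = 7.4103 ≈ 7.410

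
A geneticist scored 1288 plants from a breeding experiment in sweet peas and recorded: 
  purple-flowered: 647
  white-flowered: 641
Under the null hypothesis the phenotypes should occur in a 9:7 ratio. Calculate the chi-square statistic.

Expected counts for N = 1288 under a 9:7 ratio (total parts = 16):
  purple-flowered: 1288 × 9/16 = 724.5
  white-flowered: 1288 × 7/16 = 563.5
χ² = Σ (O − E)² / E
  purple-flowered: (647 − 724.5)² / 724.5 = 8.2902
  white-flowered: (641 − 563.5)² / 563.5 = 10.6588
χ² = 8.2902 + 10.6588 = 18.949

18.949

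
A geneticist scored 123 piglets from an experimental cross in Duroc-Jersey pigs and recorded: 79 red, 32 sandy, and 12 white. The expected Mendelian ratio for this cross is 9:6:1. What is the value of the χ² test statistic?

Under the 9:6:1 hypothesis (Σ ratio = 16, N = 123):
  red: 123 × 9/16 = 69.1875
  sandy: 123 × 6/16 = 46.125
  white: 123 × 1/16 = 7.6875
χ² = Σ (O − E)² / E
  red: (79 − 69.1875)² / 69.1875 = 1.3917
  sandy: (32 − 46.125)² / 46.125 = 4.3255
  white: (12 − 7.6875)² / 7.6875 = 2.4192
χ² = 1.3917 + 4.3255 + 2.4192 = 8.1364 ≈ 8.136

8.136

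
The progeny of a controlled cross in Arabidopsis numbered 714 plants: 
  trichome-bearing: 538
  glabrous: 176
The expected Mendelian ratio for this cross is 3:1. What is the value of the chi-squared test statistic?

Total ratio parts = 4. Expected numbers out of 714:
  trichome-bearing: 714 × 3/4 = 535.5
  glabrous: 714 × 1/4 = 178.5
χ² = Σ (O − E)² / E
  trichome-bearing: (538 − 535.5)² / 535.5 = 0.0117
  glabrous: (176 − 178.5)² / 178.5 = 0.0350
χ² = 0.0117 + 0.0350 = 0.0467 ≈ 0.047

0.047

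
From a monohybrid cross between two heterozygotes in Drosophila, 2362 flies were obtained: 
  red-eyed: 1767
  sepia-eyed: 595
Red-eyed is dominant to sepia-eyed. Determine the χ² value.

0.046

For a monohybrid cross between heterozygotes with complete dominance, the expected phenotypic ratio is 3:1.
The 3:1 ratio has 4 parts, so with N = 2362 the expected counts are:
  red-eyed: 2362 × 3/4 = 1771.5
  sepia-eyed: 2362 × 1/4 = 590.5
χ² = Σ (O − E)² / E
  red-eyed: (1767 − 1771.5)² / 1771.5 = 0.0114
  sepia-eyed: (595 − 590.5)² / 590.5 = 0.0343
χ² = 0.0114 + 0.0343 = 0.0457 ≈ 0.046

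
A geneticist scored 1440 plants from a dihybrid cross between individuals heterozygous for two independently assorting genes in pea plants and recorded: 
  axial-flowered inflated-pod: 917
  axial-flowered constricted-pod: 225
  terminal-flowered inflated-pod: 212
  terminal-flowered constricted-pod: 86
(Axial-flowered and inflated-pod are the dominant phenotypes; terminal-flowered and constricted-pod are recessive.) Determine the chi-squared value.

34.272

A dihybrid F₂ with independent assortment and complete dominance at both loci gives a 9:3:3:1 phenotypic ratio.
Under the 9:3:3:1 hypothesis (Σ ratio = 16, N = 1440):
  axial-flowered inflated-pod: 1440 × 9/16 = 810
  axial-flowered constricted-pod: 1440 × 3/16 = 270
  terminal-flowered inflated-pod: 1440 × 3/16 = 270
  terminal-flowered constricted-pod: 1440 × 1/16 = 90
χ² = Σ (O − E)² / E
  axial-flowered inflated-pod: (917 − 810)² / 810 = 14.1346
  axial-flowered constricted-pod: (225 − 270)² / 270 = 7.5000
  terminal-flowered inflated-pod: (212 − 270)² / 270 = 12.4593
  terminal-flowered constricted-pod: (86 − 90)² / 90 = 0.1778
χ² = 14.1346 + 7.5000 + 12.4593 + 0.1778 = 34.2717 ≈ 34.272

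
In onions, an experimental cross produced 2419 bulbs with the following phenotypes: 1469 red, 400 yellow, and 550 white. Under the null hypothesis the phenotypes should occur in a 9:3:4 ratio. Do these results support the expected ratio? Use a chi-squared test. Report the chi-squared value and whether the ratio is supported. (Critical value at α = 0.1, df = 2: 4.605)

Total ratio parts = 16. Expected numbers out of 2419:
  red: 2419 × 9/16 = 1360.6875
  yellow: 2419 × 3/16 = 453.5625
  white: 2419 × 4/16 = 604.75
χ² = Σ (O − E)² / E
  red: (1469 − 1360.6875)² / 1360.6875 = 8.6218
  yellow: (400 − 453.5625)² / 453.5625 = 6.3253
  white: (550 − 604.75)² / 604.75 = 4.9567
χ² = 8.6218 + 6.3253 + 4.9567 = 19.9038 ≈ 19.904
Degrees of freedom = 3 − 1 = 2; critical value at α = 0.1 is 4.605.
Since 19.904 > 4.605, we reject the null hypothesis — the data do not fit the 9:3:4 ratio.

19.904; not consistent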